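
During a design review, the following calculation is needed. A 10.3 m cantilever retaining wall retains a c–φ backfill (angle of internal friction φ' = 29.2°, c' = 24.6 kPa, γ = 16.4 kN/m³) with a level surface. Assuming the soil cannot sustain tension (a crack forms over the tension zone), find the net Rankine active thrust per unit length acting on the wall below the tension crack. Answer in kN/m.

75.9 kN/m

K_a = 0.3442; √K_a = 0.5867.
Tension-crack depth z_c = 2c/(γ√K_a) = 2×24.6/(16.4×0.5867) = 5.113 m.
σ_a at base = K_a γ H − 2c√K_a = 0.3442×16.4×10.3 − 2×24.6×0.5867 = 29.28 kPa.
P_a = ½ × 29.28 × (H − z_c) = 0.5×29.28×5.187 = 75.93 kN/m.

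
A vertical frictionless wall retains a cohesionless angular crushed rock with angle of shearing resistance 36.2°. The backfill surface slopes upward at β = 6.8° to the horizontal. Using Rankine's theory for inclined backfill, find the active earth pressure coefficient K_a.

K_a = cos β · (cos β − √(cos²β − cos²φ)) / (cos β + √(cos²β − cos²φ)).
cos β = 0.9930, cos φ = 0.8070, √(cos²β − cos²φ) = 0.5786.
K_a = 0.9930 × (0.9930 − 0.5786)/(0.9930 + 0.5786) = 0.2618.

0.262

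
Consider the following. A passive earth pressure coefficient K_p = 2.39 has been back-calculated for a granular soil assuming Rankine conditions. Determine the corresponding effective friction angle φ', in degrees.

24.2°

K_p = (1+sin φ)/(1−sin φ) ⇒ sin φ = (K_p − 1)/(K_p + 1) = 0.4100.
φ = arcsin(0.4100) = 24.21°.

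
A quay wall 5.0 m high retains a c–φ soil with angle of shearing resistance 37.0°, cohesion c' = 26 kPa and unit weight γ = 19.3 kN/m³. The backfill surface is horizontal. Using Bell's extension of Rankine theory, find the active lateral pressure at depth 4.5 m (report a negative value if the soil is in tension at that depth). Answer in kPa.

-4.34 kPa

K_a = (1 − sin φ)/(1 + sin φ) = 0.2486.
σ_a = K_a γ z − 2c√K_a = 0.2486×19.3×4.5 − 2×26×0.4986 = -4.337 kPa.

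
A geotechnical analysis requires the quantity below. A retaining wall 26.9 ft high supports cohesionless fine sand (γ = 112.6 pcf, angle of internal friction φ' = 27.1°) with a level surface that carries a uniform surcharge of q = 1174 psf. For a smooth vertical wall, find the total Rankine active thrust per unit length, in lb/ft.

K_a = tan²(45° − φ/2) = 0.3741.
Soil triangle: ½ K_a γ H² = 0.5×0.3741×112.6×26.9² = 15240 lb/ft.
Surcharge rectangle: K_a q H = 0.3741×1174×26.9 = 11810 lb/ft.
Total = 15240 + 11810 = 27050 lb/ft.

27100 lb/ft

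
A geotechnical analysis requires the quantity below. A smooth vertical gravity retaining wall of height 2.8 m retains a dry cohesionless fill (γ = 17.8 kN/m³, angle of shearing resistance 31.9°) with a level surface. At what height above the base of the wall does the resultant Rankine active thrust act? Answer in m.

0.933 m

K_a = 0.3085.
The pressure distribution is triangular, so the resultant acts at H/3 above the base = 2.8/3 = 0.9333 m.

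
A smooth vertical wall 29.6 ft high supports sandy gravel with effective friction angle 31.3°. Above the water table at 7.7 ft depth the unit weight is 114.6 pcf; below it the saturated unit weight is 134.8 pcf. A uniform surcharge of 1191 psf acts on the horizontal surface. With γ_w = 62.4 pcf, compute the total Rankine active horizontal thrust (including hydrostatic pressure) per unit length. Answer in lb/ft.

38800 lb/ft

K_a = tan²(45° − φ/2) = 0.3162.
γ' = 134.8 − 62.4 = 72.40 pcf. h₂ = H − d_w = 21.9 ft.
σ'_h: at surface K_a·q = 376.6; at WT K_a(q+γd_w) = 655.6; at base K_a(q+γd_w+γ'h₂) = 1157 psf.
P₁ = ½(376.6+655.6)×7.7 = 3974; P₂ = ½(655.6+1157)×21.9 = 19850; P_w = ½γ_w h₂² = 14960.
Total = 3974+19850+14960 = 38790 lb/ft.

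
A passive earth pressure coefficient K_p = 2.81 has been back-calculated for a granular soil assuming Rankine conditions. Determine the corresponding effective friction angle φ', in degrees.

K_p = (1+sin φ)/(1−sin φ) ⇒ sin φ = (K_p − 1)/(K_p + 1) = 0.4751.
φ = arcsin(0.4751) = 28.36°.

28.4°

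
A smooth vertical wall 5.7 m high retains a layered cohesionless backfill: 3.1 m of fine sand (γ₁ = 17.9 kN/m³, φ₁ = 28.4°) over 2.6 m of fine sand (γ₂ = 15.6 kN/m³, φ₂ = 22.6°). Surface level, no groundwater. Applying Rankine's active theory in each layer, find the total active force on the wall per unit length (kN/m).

K_a1 = tan²(45°−28.4°/2) = 0.3554; K_a2 = tan²(45°−22.6°/2) = 0.4448.
Layer 1: σ at base = K_a1 γ₁ h₁ = 19.72 kPa; P₁ = ½×19.72×3.1 = 30.56.
Layer 2: σ_v at top = γ₁h₁ = 55.49; σ_h top = K_a2×55.49 = 24.68; σ_h base = K_a2×(55.49+15.6×2.6) = 42.72.
P₂ = ½(24.68+42.72)×2.6 = 87.62. Total P_a = 30.56+87.62 = 118.2 kN/m.

118 kN/m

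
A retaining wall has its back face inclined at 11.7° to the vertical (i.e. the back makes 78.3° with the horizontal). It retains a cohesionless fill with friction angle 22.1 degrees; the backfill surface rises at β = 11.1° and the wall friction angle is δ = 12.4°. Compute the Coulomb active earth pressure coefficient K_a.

K_a = sin²(α+φ) / [sin²α · sin(α−δ) · (1 + √{sin(φ+δ)sin(φ−β) / (sin(α−δ)sin(α+β))})²].
With α = 78.3°, φ = 22.1°, δ = 12.4°, β = 11.1°: K_a = 0.6118.

0.612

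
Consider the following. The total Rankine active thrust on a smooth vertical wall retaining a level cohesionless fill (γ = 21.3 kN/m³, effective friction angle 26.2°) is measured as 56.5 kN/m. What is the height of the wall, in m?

K_a = 0.3874. P_a = ½ K_a γ H² ⇒ H = √(2P_a/(K_a γ)).
H = √(2×56.5/(0.3874×21.3)) = 3.700 m.

3.70 m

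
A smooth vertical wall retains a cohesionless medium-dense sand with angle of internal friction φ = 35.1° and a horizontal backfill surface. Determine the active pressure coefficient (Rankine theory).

0.270

K_a = (1 − sin φ)/(1 + sin φ) = (1 − sin 35.1°)/(1 + sin 35.1°) = 0.2698.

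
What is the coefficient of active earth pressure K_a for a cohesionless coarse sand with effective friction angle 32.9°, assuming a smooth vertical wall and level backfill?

K_a = (1 − sin φ)/(1 + sin φ) = (1 − sin 32.9°)/(1 + sin 32.9°) = 0.2960.

0.296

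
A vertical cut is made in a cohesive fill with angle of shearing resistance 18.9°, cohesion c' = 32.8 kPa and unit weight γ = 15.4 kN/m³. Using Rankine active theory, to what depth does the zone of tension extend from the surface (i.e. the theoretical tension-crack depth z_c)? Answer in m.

K_a = tan²(45° − 18.9°/2) = 0.5107; √K_a = 0.7146.
The active pressure is zero where K_a γ z = 2c√K_a, so z_c = 2c/(γ√K_a) = 2×32.8/(15.4×0.7146) = 5.961 m.

5.96 m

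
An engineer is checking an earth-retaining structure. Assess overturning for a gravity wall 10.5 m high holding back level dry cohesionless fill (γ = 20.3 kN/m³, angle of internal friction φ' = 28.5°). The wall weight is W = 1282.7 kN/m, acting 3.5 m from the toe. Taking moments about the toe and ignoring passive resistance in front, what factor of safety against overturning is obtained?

3.24

K_a = tan²(45° − 28.5°/2) = 0.3540.
P_a = ½K_aγH² = 0.5×0.3540×20.3×10.5² = 396.1 kN/m, acting at H/3 = 3.500 m above the base.
Overturning moment M_o = P_a × H/3 = 396.1 × 3.500 = 1386.
Resisting moment M_r = W × 3.5 = 1282.7 × 3.5 = 4489.
FS_overturning = M_r/M_o = 4489/1386 = 3.238.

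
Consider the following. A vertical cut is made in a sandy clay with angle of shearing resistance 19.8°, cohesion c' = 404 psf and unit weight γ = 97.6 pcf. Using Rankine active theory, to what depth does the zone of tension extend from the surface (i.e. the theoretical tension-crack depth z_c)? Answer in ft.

K_a = tan²(45° − 19.8°/2) = 0.4939; √K_a = 0.7028.
The active pressure is zero where K_a γ z = 2c√K_a, so z_c = 2c/(γ√K_a) = 2×404/(97.6×0.7028) = 11.78 ft.

11.8 ft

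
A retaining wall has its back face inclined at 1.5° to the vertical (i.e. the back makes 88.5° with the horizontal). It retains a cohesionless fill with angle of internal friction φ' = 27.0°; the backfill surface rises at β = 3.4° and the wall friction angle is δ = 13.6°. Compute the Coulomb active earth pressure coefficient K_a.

0.366

K_a = sin²(α+φ) / [sin²α · sin(α−δ) · (1 + √{sin(φ+δ)sin(φ−β) / (sin(α−δ)sin(α+β))})²].
With α = 88.5°, φ = 27.0°, δ = 13.6°, β = 3.4°: K_a = 0.3656.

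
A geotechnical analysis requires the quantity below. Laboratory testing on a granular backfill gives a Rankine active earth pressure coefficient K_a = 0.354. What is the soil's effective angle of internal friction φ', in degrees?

28.5°

K_a = tan²(45° − φ/2) ⇒ 45° − φ/2 = arctan(√0.354) = 30.75°.
φ = 2(45° − 30.75°) = 28.50°.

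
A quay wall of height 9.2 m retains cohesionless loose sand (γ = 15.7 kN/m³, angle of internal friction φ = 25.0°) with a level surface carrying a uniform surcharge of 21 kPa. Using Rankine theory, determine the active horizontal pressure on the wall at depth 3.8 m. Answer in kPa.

K_a = (1 − sin φ)/(1 + sin φ) = 0.4059.
σ_v = γz + q = 15.7 × 3.8 + 21 = 80.66 kPa.
σ_h = K_a σ_v = 0.4059 × 80.66 = 32.74 kPa.

32.7 kPa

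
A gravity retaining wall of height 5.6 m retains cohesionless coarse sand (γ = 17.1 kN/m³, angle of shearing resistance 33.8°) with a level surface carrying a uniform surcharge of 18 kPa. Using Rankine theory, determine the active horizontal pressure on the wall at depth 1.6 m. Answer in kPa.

K_a = (1 − sin φ)/(1 + sin φ) = 0.2851.
σ_v = γz + q = 17.1 × 1.6 + 18 = 45.36 kPa.
σ_h = K_a σ_v = 0.2851 × 45.36 = 12.93 kPa.

12.9 kPa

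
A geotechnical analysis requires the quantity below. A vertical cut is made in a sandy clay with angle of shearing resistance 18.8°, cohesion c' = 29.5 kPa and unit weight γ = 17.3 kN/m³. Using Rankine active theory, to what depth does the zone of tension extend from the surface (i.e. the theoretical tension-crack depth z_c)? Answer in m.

K_a = tan²(45° − 18.8°/2) = 0.5126; √K_a = 0.7159.
The active pressure is zero where K_a γ z = 2c√K_a, so z_c = 2c/(γ√K_a) = 2×29.5/(17.3×0.7159) = 4.764 m.

4.76 m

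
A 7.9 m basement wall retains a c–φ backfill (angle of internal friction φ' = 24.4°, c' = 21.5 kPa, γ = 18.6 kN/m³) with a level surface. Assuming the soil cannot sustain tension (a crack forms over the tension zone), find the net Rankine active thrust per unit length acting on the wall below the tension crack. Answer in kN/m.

K_a = 0.4153; √K_a = 0.6445.
Tension-crack depth z_c = 2c/(γ√K_a) = 2×21.5/(18.6×0.6445) = 3.587 m.
σ_a at base = K_a γ H − 2c√K_a = 0.4153×18.6×7.9 − 2×21.5×0.6445 = 33.32 kPa.
P_a = ½ × 33.32 × (H − z_c) = 0.5×33.32×4.313 = 71.84 kN/m.

71.8 kN/m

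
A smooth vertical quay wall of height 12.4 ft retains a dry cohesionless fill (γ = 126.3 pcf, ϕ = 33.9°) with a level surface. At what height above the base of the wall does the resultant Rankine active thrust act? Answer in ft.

K_a = 0.2839.
The pressure distribution is triangular, so the resultant acts at H/3 above the base = 12.4/3 = 4.133 ft.

4.13 ft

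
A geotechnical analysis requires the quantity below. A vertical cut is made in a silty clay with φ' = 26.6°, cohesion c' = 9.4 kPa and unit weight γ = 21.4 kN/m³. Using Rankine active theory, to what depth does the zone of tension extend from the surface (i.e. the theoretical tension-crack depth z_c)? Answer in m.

1.42 m

K_a = tan²(45° − 26.6°/2) = 0.3814; √K_a = 0.6176.
The active pressure is zero where K_a γ z = 2c√K_a, so z_c = 2c/(γ√K_a) = 2×9.4/(21.4×0.6176) = 1.422 m.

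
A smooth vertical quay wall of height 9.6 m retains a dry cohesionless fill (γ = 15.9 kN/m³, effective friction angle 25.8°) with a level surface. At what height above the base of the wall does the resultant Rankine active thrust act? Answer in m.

K_a = 0.3935.
The pressure distribution is triangular, so the resultant acts at H/3 above the base = 9.6/3 = 3.200 m.

3.20 m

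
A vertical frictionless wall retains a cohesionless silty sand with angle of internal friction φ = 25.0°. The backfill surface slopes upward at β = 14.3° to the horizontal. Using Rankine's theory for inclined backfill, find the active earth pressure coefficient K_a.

K_a = cos β · (cos β − √(cos²β − cos²φ)) / (cos β + √(cos²β − cos²φ)).
cos β = 0.9690, cos φ = 0.9063, √(cos²β − cos²φ) = 0.3429.
K_a = 0.9690 × (0.9690 − 0.3429)/(0.9690 + 0.3429) = 0.4624.

0.462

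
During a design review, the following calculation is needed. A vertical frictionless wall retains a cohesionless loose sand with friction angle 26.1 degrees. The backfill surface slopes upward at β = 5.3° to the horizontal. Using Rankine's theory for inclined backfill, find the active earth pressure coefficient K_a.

K_a = cos β · (cos β − √(cos²β − cos²φ)) / (cos β + √(cos²β − cos²φ)).
cos β = 0.9957, cos φ = 0.8980, √(cos²β − cos²φ) = 0.4301.
K_a = 0.9957 × (0.9957 − 0.4301)/(0.9957 + 0.4301) = 0.3950.

0.395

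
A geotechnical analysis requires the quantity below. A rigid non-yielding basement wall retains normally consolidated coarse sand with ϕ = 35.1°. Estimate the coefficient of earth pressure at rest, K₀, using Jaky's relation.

K₀ = 1 − sin φ' = 1 − sin 35.1° = 0.4250.

0.425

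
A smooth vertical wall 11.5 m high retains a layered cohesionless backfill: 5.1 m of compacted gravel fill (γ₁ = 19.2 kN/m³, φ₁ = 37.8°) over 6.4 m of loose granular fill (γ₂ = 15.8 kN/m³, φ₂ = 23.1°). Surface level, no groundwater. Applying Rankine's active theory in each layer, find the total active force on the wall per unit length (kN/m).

475 kN/m

K_a1 = tan²(45°−37.8°/2) = 0.2400; K_a2 = tan²(45°−23.1°/2) = 0.4364.
Layer 1: σ at base = K_a1 γ₁ h₁ = 23.50 kPa; P₁ = ½×23.50×5.1 = 59.93.
Layer 2: σ_v at top = γ₁h₁ = 97.92; σ_h top = K_a2×97.92 = 42.74; σ_h base = K_a2×(97.92+15.8×6.4) = 86.87.
P₂ = ½(42.74+86.87)×6.4 = 414.7. Total P_a = 59.93+414.7 = 474.7 kN/m.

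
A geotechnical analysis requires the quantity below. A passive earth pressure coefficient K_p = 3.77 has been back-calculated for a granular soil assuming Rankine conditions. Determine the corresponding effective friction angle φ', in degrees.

35.5°

K_p = (1+sin φ)/(1−sin φ) ⇒ sin φ = (K_p − 1)/(K_p + 1) = 0.5807.
φ = arcsin(0.5807) = 35.50°.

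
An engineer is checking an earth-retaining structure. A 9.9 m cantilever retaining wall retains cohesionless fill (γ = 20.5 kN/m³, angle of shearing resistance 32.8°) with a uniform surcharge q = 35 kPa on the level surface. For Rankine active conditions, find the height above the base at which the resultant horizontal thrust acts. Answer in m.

K_a = 0.2973.
Triangular part P₁ = ½K_aγH² = 298.6 at H/3 = 3.300 m; rectangular part P₂ = K_a q H = 103.0 at H/2 = 4.950 m.
ȳ = (P₁·3.300 + P₂·4.950)/(P₁+P₂) = 3.723 m.

3.72 m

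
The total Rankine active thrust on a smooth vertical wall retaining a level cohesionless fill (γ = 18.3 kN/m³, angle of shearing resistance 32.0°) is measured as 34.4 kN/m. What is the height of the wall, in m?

3.50 m

K_a = 0.3073. P_a = ½ K_a γ H² ⇒ H = √(2P_a/(K_a γ)).
H = √(2×34.4/(0.3073×18.3)) = 3.498 m.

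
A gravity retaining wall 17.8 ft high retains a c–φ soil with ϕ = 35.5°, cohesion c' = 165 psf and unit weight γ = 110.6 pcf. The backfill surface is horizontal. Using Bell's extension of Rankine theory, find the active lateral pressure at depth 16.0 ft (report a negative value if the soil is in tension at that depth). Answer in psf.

299 psf

K_a = (1 − sin φ)/(1 + sin φ) = 0.2653.
σ_a = K_a γ z − 2c√K_a = 0.2653×110.6×16.0 − 2×165×0.5150 = 299.4 psf.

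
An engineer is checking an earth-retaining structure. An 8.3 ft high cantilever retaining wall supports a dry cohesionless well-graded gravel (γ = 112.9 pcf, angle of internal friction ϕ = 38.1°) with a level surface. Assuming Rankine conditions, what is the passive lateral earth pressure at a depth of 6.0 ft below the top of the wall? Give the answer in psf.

2860 psf

K_p = (1 + sin φ)/(1 − sin φ) = 4.222.
σ_h = K_p γ z = 4.222 × 112.9 × 6.0 = 2860 psf.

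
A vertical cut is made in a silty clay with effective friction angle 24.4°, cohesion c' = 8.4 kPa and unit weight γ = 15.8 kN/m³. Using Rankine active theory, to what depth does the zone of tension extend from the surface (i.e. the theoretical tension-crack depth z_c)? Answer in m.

1.65 m

K_a = tan²(45° − 24.4°/2) = 0.4153; √K_a = 0.6445.
The active pressure is zero where K_a γ z = 2c√K_a, so z_c = 2c/(γ√K_a) = 2×8.4/(15.8×0.6445) = 1.650 m.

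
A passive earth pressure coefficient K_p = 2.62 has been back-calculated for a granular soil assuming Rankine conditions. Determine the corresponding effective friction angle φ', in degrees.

26.6°

K_p = (1+sin φ)/(1−sin φ) ⇒ sin φ = (K_p − 1)/(K_p + 1) = 0.4475.
φ = arcsin(0.4475) = 26.58°.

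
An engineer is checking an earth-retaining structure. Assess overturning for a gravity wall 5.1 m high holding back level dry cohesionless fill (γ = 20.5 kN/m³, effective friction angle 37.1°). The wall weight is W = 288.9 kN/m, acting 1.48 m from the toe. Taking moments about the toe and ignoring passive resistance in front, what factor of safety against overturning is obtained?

K_a = tan²(45° − 37.1°/2) = 0.2475.
P_a = ½K_aγH² = 0.5×0.2475×20.5×5.1² = 65.98 kN/m, acting at H/3 = 1.700 m above the base.
Overturning moment M_o = P_a × H/3 = 65.98 × 1.700 = 112.2.
Resisting moment M_r = W × 1.48 = 288.9 × 1.48 = 427.6.
FS_overturning = M_r/M_o = 427.6/112.2 = 3.812.

3.81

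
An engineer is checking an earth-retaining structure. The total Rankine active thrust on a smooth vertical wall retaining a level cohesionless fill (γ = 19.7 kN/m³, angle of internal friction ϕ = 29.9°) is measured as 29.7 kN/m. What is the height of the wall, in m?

3.00 m

K_a = 0.3347. P_a = ½ K_a γ H² ⇒ H = √(2P_a/(K_a γ)).
H = √(2×29.7/(0.3347×19.7)) = 3.002 m.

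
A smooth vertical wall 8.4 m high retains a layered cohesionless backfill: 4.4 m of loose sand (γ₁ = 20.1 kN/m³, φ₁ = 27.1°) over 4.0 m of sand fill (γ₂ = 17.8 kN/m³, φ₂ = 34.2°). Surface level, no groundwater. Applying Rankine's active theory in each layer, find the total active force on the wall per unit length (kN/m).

K_a1 = tan²(45°−27.1°/2) = 0.3741; K_a2 = tan²(45°−34.2°/2) = 0.2803.
Layer 1: σ at base = K_a1 γ₁ h₁ = 33.08 kPa; P₁ = ½×33.08×4.4 = 72.78.
Layer 2: σ_v at top = γ₁h₁ = 88.44; σ_h top = K_a2×88.44 = 24.79; σ_h base = K_a2×(88.44+17.8×4.0) = 44.75.
P₂ = ½(24.79+44.75)×4.0 = 139.1. Total P_a = 72.78+139.1 = 211.9 kN/m.

212 kN/m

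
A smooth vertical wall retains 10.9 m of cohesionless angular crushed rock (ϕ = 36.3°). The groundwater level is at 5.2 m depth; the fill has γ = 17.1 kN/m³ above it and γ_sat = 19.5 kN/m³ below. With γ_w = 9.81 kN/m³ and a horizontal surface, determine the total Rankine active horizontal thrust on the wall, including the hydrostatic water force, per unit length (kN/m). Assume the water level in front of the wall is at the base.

K_a = tan²(45° − φ/2) = 0.2563.
γ' = 19.5 − 9.81 = 9.690 kN/m³. Depth below WT = 5.7 m.
σ'_h at WT = K_a γ d_w = 22.79 kPa; at base = 22.79 + K_a γ' × 5.7 = 36.94 kPa.
P₁ (0–5.2 m) = ½×22.79×5.2 = 59.25. P₂ (5.2–10.9 m) = ½(22.79+36.94)×5.7 = 170.2.
P_w = ½ γ_w h₂² = 0.5×9.81×5.7² = 159.4. Total = 59.25+170.2+159.4 = 388.8 kN/m.

389 kN/m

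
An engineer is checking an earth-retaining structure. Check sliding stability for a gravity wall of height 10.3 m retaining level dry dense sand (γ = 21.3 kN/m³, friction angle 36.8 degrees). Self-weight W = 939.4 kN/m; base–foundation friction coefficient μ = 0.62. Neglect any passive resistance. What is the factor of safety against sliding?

2.06

K_a = tan²(45° − 36.8°/2) = 0.2508.
P_a = ½K_aγH² = 0.5×0.2508×21.3×10.3² = 283.3 kN/m, acting at H/3 = 3.433 m above the base.
FS_sliding = μW / P_a = 0.62×939.4 / 283.3 = 2.056.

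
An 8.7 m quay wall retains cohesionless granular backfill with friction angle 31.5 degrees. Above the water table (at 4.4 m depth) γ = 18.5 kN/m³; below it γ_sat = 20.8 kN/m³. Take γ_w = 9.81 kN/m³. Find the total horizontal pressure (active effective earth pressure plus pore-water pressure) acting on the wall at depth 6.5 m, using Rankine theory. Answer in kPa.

K_a = (1 − sin φ)/(1 + sin φ) = 0.3136.
γ' = 20.8 − 9.81 = 10.99 kN/m³.
Effective vertical stress at 6.5 m: σ'_v = 18.5×4.4 + 10.99×2.10 = 104.5 kPa.
σ'_h = K_a σ'_v = 0.3136 × 104.5 = 32.77 kPa; u = γ_w × 2.10 = 20.60 kPa.
Total σ_h = 32.77 + 20.60 = 53.37 kPa.

53.4 kPa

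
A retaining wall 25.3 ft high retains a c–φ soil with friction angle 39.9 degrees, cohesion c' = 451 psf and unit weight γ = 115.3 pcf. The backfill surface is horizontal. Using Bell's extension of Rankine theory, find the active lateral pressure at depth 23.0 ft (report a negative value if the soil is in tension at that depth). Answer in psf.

K_a = (1 − sin φ)/(1 + sin φ) = 0.2184.
σ_a = K_a γ z − 2c√K_a = 0.2184×115.3×23.0 − 2×451×0.4674 = 157.7 psf.

158 psf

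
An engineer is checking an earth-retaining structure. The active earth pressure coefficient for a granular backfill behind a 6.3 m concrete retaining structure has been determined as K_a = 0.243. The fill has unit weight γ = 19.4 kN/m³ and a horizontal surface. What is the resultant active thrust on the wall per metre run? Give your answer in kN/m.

P = ½ K_a γ H² = 0.5 × 0.243 × 19.4 × 6.3² = 93.55 kN/m.

93.6 kN/m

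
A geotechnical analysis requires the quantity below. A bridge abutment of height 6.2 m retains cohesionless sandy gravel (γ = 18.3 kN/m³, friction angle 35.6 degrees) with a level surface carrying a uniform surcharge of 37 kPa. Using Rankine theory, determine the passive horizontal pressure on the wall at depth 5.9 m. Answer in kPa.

549 kPa

K_p = (1 + sin φ)/(1 − sin φ) = 3.786.
σ_v = γz + q = 18.3 × 5.9 + 37 = 145.0 kPa.
σ_h = K_p σ_v = 3.786 × 145.0 = 548.9 kPa.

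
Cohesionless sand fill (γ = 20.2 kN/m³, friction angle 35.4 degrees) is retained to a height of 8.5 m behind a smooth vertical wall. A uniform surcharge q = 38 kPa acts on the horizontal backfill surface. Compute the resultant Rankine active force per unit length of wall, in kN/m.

K_a = tan²(45° − φ/2) = 0.2664.
Soil triangle: ½ K_a γ H² = 0.5×0.2664×20.2×8.5² = 194.4 kN/m.
Surcharge rectangle: K_a q H = 0.2664×38×8.5 = 86.05 kN/m.
Total = 194.4 + 86.05 = 280.4 kN/m.

280 kN/m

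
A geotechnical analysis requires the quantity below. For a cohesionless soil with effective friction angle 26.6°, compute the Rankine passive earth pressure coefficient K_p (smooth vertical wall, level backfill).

2.62

K_p = (1 + sin φ)/(1 − sin φ) = tan²(45° + 26.6°/2) = 2.622.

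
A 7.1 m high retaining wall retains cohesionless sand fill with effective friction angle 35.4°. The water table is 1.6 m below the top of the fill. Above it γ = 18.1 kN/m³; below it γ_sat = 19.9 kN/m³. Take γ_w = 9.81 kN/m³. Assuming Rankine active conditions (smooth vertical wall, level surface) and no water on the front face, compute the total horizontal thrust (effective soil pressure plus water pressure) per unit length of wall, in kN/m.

K_a = tan²(45° − φ/2) = 0.2664.
γ' = 19.9 − 9.81 = 10.09 kN/m³. Depth below WT = 5.5 m.
σ'_h at WT = K_a γ d_w = 7.715 kPa; at base = 7.715 + K_a γ' × 5.5 = 22.50 kPa.
P₁ (0–1.6 m) = ½×7.715×1.6 = 6.172. P₂ (1.6–7.1 m) = ½(7.715+22.50)×5.5 = 83.09.
P_w = ½ γ_w h₂² = 0.5×9.81×5.5² = 148.4. Total = 6.172+83.09+148.4 = 237.6 kN/m.

238 kN/m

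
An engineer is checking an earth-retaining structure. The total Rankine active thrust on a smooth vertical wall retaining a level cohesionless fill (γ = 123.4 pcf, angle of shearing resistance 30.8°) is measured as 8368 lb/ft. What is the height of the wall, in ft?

20.5 ft

K_a = 0.3227. P_a = ½ K_a γ H² ⇒ H = √(2P_a/(K_a γ)).
H = √(2×8368/(0.3227×123.4)) = 20.50 ft.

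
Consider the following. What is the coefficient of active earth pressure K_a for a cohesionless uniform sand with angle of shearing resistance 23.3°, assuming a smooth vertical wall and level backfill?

0.433

K_a = tan²(45° − φ/2) = tan²(33.35°) = 0.4331.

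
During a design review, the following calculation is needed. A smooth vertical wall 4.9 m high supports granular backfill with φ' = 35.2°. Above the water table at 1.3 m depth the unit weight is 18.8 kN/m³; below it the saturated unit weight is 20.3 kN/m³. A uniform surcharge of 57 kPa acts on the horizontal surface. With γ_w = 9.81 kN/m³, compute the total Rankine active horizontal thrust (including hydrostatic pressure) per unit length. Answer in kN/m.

185 kN/m

K_a = tan²(45° − φ/2) = 0.2687.
γ' = 20.3 − 9.81 = 10.49 kN/m³. h₂ = H − d_w = 3.6 m.
σ'_h: at surface K_a·q = 15.32; at WT K_a(q+γd_w) = 21.88; at base K_a(q+γd_w+γ'h₂) = 32.03 kPa.
P₁ = ½(15.32+21.88)×1.3 = 24.18; P₂ = ½(21.88+32.03)×3.6 = 97.04; P_w = ½γ_w h₂² = 63.57.
Total = 24.18+97.04+63.57 = 184.8 kN/m.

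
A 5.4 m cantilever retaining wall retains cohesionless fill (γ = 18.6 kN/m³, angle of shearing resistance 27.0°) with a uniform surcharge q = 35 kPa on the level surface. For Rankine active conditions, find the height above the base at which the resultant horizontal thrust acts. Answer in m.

2.17 m

K_a = 0.3755.
Triangular part P₁ = ½K_aγH² = 101.8 at H/3 = 1.800 m; rectangular part P₂ = K_a q H = 70.97 at H/2 = 2.700 m.
ȳ = (P₁·1.800 + P₂·2.700)/(P₁+P₂) = 2.170 m.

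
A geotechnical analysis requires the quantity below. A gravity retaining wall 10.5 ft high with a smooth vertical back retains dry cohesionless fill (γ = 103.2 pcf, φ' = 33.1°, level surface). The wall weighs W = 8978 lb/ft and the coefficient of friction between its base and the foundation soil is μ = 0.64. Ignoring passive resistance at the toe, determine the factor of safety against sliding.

K_a = tan²(45° − 33.1°/2) = 0.2936.
P_a = ½K_aγH² = 0.5×0.2936×103.2×10.5² = 1670 lb/ft, acting at H/3 = 3.500 ft above the base.
FS_sliding = μW / P_a = 0.64×8978 / 1670 = 3.440.

3.44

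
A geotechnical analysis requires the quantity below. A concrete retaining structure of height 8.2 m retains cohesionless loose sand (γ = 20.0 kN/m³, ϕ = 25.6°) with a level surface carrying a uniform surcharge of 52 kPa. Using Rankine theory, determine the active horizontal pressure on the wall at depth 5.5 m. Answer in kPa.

64.2 kPa

K_a = (1 − sin φ)/(1 + sin φ) = 0.3966.
σ_v = γz + q = 20.0 × 5.5 + 52 = 162.0 kPa.
σ_h = K_a σ_v = 0.3966 × 162.0 = 64.24 kPa.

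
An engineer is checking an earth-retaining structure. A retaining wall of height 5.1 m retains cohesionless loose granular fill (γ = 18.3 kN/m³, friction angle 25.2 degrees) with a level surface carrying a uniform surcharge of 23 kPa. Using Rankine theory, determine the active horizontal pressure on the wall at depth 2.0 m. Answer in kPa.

K_a = (1 − sin φ)/(1 + sin φ) = 0.4027.
σ_v = γz + q = 18.3 × 2.0 + 23 = 59.60 kPa.
σ_h = K_a σ_v = 0.4027 × 59.60 = 24.00 kPa.

24.0 kPa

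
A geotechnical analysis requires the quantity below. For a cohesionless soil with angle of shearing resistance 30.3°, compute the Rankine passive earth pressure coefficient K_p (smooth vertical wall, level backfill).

K_p = (1 + sin φ)/(1 − sin φ) = tan²(45° + 30.3°/2) = 3.037.

3.04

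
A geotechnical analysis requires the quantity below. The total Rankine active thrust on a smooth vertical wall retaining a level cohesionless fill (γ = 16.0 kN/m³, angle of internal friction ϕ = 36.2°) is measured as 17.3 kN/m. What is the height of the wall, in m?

K_a = 0.2574. P_a = ½ K_a γ H² ⇒ H = √(2P_a/(K_a γ)).
H = √(2×17.3/(0.2574×16.0)) = 2.899 m.

2.90 m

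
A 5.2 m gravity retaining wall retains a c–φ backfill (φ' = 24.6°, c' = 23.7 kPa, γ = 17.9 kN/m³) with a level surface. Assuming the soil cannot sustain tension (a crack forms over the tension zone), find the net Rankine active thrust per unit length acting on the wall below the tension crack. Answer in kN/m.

K_a = 0.4121; √K_a = 0.6420.
Tension-crack depth z_c = 2c/(γ√K_a) = 2×23.7/(17.9×0.6420) = 4.125 m.
σ_a at base = K_a γ H − 2c√K_a = 0.4121×17.9×5.2 − 2×23.7×0.6420 = 7.933 kPa.
P_a = ½ × 7.933 × (H − z_c) = 0.5×7.933×1.075 = 4.265 kN/m.

4.26 kN/m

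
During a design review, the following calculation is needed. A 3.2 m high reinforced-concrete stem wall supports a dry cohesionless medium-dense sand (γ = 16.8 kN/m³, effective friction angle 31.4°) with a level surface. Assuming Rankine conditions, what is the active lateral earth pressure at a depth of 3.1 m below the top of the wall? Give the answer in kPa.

16.4 kPa

K_a = (1 − sin φ)/(1 + sin φ) = 0.3149.
σ_h = K_a γ z = 0.3149 × 16.8 × 3.1 = 16.40 kPa.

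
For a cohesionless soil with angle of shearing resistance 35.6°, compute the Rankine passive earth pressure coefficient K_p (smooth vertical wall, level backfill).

K_p = (1 + sin φ)/(1 − sin φ) = tan²(45° + 35.6°/2) = 3.786.

3.79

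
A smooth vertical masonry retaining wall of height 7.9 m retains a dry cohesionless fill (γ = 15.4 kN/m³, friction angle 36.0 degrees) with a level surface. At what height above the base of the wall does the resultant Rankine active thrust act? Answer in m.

2.63 m

K_a = 0.2596.
The pressure distribution is triangular, so the resultant acts at H/3 above the base = 7.9/3 = 2.633 m.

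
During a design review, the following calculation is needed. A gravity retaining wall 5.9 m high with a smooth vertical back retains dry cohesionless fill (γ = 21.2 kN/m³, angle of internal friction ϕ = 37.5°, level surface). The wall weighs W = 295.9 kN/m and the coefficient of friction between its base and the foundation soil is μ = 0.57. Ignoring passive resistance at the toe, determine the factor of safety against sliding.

1.88

K_a = tan²(45° − 37.5°/2) = 0.2432.
P_a = ½K_aγH² = 0.5×0.2432×21.2×5.9² = 89.73 kN/m, acting at H/3 = 1.967 m above the base.
FS_sliding = μW / P_a = 0.57×295.9 / 89.73 = 1.880.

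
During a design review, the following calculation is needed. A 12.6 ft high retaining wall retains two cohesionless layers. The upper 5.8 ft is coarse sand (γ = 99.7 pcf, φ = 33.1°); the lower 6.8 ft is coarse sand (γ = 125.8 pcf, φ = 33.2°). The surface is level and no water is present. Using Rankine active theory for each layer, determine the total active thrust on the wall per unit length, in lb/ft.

2490 lb/ft

K_a1 = tan²(45°−33.1°/2) = 0.2936; K_a2 = tan²(45°−33.2°/2) = 0.2924.
Layer 1: σ at base = K_a1 γ₁ h₁ = 169.8 psf; P₁ = ½×169.8×5.8 = 492.3.
Layer 2: σ_v at top = γ₁h₁ = 578.3; σ_h top = K_a2×578.3 = 169.1; σ_h base = K_a2×(578.3+125.8×6.8) = 419.1.
P₂ = ½(169.1+419.1)×6.8 = 2000. Total P_a = 492.3+2000 = 2492 lb/ft.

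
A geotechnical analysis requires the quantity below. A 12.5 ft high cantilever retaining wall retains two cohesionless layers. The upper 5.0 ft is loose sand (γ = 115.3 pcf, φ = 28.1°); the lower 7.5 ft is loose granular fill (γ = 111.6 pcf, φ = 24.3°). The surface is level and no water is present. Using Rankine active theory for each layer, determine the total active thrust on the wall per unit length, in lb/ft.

3630 lb/ft

K_a1 = tan²(45°−28.1°/2) = 0.3596; K_a2 = tan²(45°−24.3°/2) = 0.4169.
Layer 1: σ at base = K_a1 γ₁ h₁ = 207.3 psf; P₁ = ½×207.3×5.0 = 518.3.
Layer 2: σ_v at top = γ₁h₁ = 576.5; σ_h top = K_a2×576.5 = 240.4; σ_h base = K_a2×(576.5+111.6×7.5) = 589.3.
P₂ = ½(240.4+589.3)×7.5 = 3111. Total P_a = 518.3+3111 = 3630 lb/ft.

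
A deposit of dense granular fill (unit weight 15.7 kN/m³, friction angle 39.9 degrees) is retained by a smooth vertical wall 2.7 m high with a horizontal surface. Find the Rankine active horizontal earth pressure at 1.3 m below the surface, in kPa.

K_a = (1 − sin φ)/(1 + sin φ) = 0.2184.
σ_h = K_a γ z = 0.2184 × 15.7 × 1.3 = 4.458 kPa.

4.46 kPa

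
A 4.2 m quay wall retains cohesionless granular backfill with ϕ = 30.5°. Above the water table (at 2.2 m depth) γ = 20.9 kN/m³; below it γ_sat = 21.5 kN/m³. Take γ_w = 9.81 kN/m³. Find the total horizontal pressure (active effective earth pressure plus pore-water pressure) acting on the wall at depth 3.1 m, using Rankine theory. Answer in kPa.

K_a = (1 − sin φ)/(1 + sin φ) = 0.3267.
γ' = 21.5 − 9.81 = 11.69 kN/m³.
Effective vertical stress at 3.1 m: σ'_v = 20.9×2.2 + 11.69×0.900 = 56.50 kPa.
σ'_h = K_a σ'_v = 0.3267 × 56.50 = 18.46 kPa; u = γ_w × 0.900 = 8.829 kPa.
Total σ_h = 18.46 + 8.829 = 27.29 kPa.

27.3 kPa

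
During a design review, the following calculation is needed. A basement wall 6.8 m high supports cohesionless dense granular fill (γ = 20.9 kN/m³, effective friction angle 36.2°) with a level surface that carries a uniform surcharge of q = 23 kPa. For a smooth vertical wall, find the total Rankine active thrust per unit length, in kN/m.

K_a = tan²(45° − φ/2) = 0.2574.
Soil triangle: ½ K_a γ H² = 0.5×0.2574×20.9×6.8² = 124.4 kN/m.
Surcharge rectangle: K_a q H = 0.2574×23×6.8 = 40.25 kN/m.
Total = 124.4 + 40.25 = 164.6 kN/m.

165 kN/m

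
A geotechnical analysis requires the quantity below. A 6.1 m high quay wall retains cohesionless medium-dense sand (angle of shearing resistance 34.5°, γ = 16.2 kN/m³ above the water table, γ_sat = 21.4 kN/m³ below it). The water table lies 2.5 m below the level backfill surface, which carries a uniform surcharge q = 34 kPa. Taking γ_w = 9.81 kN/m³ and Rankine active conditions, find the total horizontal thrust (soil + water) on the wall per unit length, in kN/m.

K_a = tan²(45° − φ/2) = 0.2768.
γ' = 21.4 − 9.81 = 11.59 kN/m³. h₂ = H − d_w = 3.6 m.
σ'_h: at surface K_a·q = 9.411; at WT K_a(q+γd_w) = 20.62; at base K_a(q+γd_w+γ'h₂) = 32.17 kPa.
P₁ = ½(9.411+20.62)×2.5 = 37.54; P₂ = ½(20.62+32.17)×3.6 = 95.03; P_w = ½γ_w h₂² = 63.57.
Total = 37.54+95.03+63.57 = 196.1 kN/m.

196 kN/m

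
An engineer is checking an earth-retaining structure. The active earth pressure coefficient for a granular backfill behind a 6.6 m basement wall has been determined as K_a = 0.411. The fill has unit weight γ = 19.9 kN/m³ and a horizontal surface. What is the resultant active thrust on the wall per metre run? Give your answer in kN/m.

178 kN/m

P = ½ K_a γ H² = 0.5 × 0.411 × 19.9 × 6.6² = 178.1 kN/m.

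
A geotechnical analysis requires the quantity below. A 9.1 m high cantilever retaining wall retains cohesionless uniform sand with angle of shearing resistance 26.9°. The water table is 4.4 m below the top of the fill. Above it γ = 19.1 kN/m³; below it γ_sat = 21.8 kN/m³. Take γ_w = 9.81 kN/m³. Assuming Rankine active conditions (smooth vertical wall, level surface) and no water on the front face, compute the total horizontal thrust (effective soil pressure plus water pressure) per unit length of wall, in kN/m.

K_a = tan²(45° − φ/2) = 0.3770.
γ' = 21.8 − 9.81 = 11.99 kN/m³. Depth below WT = 4.7 m.
σ'_h at WT = K_a γ d_w = 31.68 kPa; at base = 31.68 + K_a γ' × 4.7 = 52.93 kPa.
P₁ (0–4.4 m) = ½×31.68×4.4 = 69.70. P₂ (4.4–9.1 m) = ½(31.68+52.93)×4.7 = 198.8.
P_w = ½ γ_w h₂² = 0.5×9.81×4.7² = 108.4. Total = 69.70+198.8+108.4 = 376.9 kN/m.

377 kN/m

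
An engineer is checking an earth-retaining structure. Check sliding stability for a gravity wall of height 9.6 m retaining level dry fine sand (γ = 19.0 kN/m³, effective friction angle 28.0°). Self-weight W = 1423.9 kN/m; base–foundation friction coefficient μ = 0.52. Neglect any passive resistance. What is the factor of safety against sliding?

2.34

K_a = tan²(45° − 28.0°/2) = 0.3610.
P_a = ½K_aγH² = 0.5×0.3610×19.0×9.6² = 316.1 kN/m, acting at H/3 = 3.200 m above the base.
FS_sliding = μW / P_a = 0.52×1423.9 / 316.1 = 2.342.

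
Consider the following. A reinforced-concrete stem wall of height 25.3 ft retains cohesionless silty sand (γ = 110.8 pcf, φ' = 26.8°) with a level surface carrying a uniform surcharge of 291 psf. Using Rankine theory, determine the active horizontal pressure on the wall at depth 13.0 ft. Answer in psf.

655 psf

K_a = (1 − sin φ)/(1 + sin φ) = 0.3785.
σ_v = γz + q = 110.8 × 13.0 + 291 = 1731 psf.
σ_h = K_a σ_v = 0.3785 × 1731 = 655.3 psf.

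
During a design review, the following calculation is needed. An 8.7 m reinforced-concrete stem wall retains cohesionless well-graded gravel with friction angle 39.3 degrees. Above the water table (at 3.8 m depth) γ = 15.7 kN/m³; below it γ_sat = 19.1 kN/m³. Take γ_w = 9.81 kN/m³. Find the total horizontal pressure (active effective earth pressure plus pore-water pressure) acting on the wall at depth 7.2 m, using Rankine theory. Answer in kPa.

53.8 kPa

K_a = (1 − sin φ)/(1 + sin φ) = 0.2245.
γ' = 19.1 − 9.81 = 9.290 kN/m³.
Effective vertical stress at 7.2 m: σ'_v = 15.7×3.8 + 9.290×3.40 = 91.25 kPa.
σ'_h = K_a σ'_v = 0.2245 × 91.25 = 20.48 kPa; u = γ_w × 3.40 = 33.35 kPa.
Total σ_h = 20.48 + 33.35 = 53.83 kPa.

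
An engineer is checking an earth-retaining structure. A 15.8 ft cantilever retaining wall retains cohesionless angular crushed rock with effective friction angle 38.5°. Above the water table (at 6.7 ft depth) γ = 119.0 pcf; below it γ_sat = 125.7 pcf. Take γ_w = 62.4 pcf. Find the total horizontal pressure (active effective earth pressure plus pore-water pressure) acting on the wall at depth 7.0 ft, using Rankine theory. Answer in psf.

K_a = (1 − sin φ)/(1 + sin φ) = 0.2327.
γ' = 125.7 − 62.4 = 63.30 pcf.
Effective vertical stress at 7.0 ft: σ'_v = 119.0×6.7 + 63.30×0.300 = 816.3 psf.
σ'_h = K_a σ'_v = 0.2327 × 816.3 = 189.9 psf; u = γ_w × 0.300 = 18.72 psf.
Total σ_h = 189.9 + 18.72 = 208.6 psf.

209 psf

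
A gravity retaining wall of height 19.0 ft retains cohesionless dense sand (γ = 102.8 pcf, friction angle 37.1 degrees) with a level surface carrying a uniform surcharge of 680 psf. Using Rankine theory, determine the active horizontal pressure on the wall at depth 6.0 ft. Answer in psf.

321 psf

K_a = (1 − sin φ)/(1 + sin φ) = 0.2475.
σ_v = γz + q = 102.8 × 6.0 + 680 = 1297 psf.
σ_h = K_a σ_v = 0.2475 × 1297 = 321.0 psf.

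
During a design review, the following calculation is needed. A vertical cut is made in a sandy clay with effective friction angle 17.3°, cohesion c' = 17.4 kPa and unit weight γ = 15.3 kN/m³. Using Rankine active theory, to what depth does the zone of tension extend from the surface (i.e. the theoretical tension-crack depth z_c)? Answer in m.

K_a = tan²(45° − 17.3°/2) = 0.5416; √K_a = 0.7359.
The active pressure is zero where K_a γ z = 2c√K_a, so z_c = 2c/(γ√K_a) = 2×17.4/(15.3×0.7359) = 3.091 m.

3.09 m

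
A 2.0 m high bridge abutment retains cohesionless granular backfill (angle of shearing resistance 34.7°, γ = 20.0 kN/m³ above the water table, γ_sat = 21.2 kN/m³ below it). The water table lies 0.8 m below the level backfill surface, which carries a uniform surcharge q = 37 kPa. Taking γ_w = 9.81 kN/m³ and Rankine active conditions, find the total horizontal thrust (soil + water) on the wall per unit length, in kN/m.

K_a = tan²(45° − φ/2) = 0.2745.
γ' = 21.2 − 9.81 = 11.39 kN/m³. h₂ = H − d_w = 1.2 m.
σ'_h: at surface K_a·q = 10.16; at WT K_a(q+γd_w) = 14.55; at base K_a(q+γd_w+γ'h₂) = 18.30 kPa.
P₁ = ½(10.16+14.55)×0.8 = 9.881; P₂ = ½(14.55+18.30)×1.2 = 19.71; P_w = ½γ_w h₂² = 7.063.
Total = 9.881+19.71+7.063 = 36.65 kN/m.

36.7 kN/m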